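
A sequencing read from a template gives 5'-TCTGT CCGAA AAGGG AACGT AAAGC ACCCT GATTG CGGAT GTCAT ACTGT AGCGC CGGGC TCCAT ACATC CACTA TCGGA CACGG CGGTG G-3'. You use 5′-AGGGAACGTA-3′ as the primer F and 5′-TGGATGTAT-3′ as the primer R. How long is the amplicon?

61 bp

The forward primer matches the template at positions 12–21.
Reverse complement of the reverse primer: ATACATCCA. This occurs on the top strand at positions 64–72.
Amplicon spans positions 12–72: 61 bp.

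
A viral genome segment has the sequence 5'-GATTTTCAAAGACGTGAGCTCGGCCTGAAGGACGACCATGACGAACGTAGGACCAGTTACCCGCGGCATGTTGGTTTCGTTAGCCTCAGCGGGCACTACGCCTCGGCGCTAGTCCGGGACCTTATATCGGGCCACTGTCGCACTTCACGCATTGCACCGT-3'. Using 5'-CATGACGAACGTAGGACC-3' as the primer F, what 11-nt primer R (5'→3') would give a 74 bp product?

The forward primer binds at positions 37–54, so a 74 bp product ends at position 37 + 74 − 1 = 110.
The reverse primer anneals to the top strand over positions 100–110, i.e. to GCCTCGGCGCT.
Its sequence written 5'→3' is the reverse complement: AGCGCCGAGGC.

5'-AGCGCCGAGGC-3'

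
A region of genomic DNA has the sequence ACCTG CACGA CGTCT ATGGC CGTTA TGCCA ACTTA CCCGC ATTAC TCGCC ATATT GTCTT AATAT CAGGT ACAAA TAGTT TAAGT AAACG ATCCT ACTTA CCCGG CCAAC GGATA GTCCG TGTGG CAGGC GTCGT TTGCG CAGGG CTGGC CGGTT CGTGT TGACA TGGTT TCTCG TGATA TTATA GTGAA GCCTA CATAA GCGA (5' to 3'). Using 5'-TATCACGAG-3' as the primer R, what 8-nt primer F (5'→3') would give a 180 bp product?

5'-ACCTGCAC-3'

The reverse primer's reverse complement CTCGTGATA matches the template at positions 172–180, so the product ends at position 180.
A 180 bp product then starts at position 180 − 180 + 1 = 1.
The forward primer is identical to the top strand there: ACCTGCAC.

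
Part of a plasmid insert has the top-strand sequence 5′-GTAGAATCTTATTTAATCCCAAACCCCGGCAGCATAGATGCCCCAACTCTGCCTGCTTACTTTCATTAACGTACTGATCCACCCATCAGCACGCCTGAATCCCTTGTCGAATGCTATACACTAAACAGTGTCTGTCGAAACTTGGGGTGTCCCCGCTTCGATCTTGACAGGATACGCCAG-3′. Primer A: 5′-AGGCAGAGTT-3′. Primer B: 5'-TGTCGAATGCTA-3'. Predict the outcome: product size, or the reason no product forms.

Primer A (AGGCAGAGTT) has reverse complement AACTCTGCCT, which matches the top strand at positions 45–54; primer A anneals to the top strand there with its 3' end pointing upstream toward position 45.
Primer B (TGTCGAATGCTA) matches the top strand directly at positions 105–116; it anneals to the bottom strand with its 3' end pointing downstream toward position 116.
The 3' ends diverge (primer A extends toward position 1, primer B toward position 180), so the primers never converge on a shared product.

No product — the primers' 3' ends point away from each other.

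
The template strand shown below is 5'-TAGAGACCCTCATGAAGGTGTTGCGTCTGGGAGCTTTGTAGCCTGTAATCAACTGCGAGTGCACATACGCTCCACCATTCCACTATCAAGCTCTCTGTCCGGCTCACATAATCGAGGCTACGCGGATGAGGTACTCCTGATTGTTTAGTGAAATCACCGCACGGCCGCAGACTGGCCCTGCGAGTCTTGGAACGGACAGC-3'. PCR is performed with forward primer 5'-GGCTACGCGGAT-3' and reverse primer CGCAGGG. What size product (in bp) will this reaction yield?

67 bp

Scanning the template, GGCTACGCGGAT occurs at positions 116–127; this primer anneals to the bottom strand there with its 3' end pointing downstream.
Taking the reverse complement of CGCAGGG gives CCCTGCG, found at positions 176–182 on the template; the primer anneals here to the top strand with its 3' end pointing upstream.
The product runs from position 116 to position 182, so its length is 182 − 116 + 1 = 67 bp.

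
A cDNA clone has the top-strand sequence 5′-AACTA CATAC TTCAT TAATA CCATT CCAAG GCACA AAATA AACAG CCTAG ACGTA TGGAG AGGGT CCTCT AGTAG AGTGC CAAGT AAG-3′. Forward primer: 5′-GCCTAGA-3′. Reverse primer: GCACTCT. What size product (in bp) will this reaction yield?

36 bp

Forward primer GCCTAGA is found on the top strand at positions 45–51.
The reverse primer's reverse complement is AGAGTGC, which matches the template at positions 74–80.
Product length = (reverse-primer end) − (forward-primer start) + 1 = 80 − 45 + 1 = 36 bp.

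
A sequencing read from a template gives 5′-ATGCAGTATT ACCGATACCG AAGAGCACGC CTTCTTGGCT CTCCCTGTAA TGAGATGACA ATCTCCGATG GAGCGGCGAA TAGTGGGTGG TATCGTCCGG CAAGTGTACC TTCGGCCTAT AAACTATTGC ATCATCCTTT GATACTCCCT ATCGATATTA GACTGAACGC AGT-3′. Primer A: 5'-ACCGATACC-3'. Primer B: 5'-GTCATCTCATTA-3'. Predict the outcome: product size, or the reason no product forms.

Primer A (ACCGATACC) matches the top strand at positions 11–19; it acts as a forward primer.
Primer B's reverse complement is TAATGAGATGAC, matching the top strand at positions 48–59; it acts as a reverse primer.
The 3' ends face each other across positions 11–59, giving a 49 bp product.

Yes — a 49 bp product.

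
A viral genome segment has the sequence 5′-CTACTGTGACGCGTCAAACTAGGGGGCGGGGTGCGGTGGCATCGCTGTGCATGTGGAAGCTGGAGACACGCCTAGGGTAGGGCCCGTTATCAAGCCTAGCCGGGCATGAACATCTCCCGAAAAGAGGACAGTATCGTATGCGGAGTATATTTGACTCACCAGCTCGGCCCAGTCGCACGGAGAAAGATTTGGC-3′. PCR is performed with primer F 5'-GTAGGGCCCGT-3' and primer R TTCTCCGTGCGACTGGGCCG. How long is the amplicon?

108 bp

Scanning the template, GTAGGGCCCGT occurs at positions 77–87; this primer anneals to the bottom strand there with its 3' end pointing downstream.
Taking the reverse complement of TTCTCCGTGCGACTGGGCCG gives CGGCCCAGTCGCACGGAGAA, found at positions 165–184 on the template; the primer anneals here to the top strand with its 3' end pointing upstream.
Product length = (reverse-primer end) − (forward-primer start) + 1 = 184 − 77 + 1 = 108 bp.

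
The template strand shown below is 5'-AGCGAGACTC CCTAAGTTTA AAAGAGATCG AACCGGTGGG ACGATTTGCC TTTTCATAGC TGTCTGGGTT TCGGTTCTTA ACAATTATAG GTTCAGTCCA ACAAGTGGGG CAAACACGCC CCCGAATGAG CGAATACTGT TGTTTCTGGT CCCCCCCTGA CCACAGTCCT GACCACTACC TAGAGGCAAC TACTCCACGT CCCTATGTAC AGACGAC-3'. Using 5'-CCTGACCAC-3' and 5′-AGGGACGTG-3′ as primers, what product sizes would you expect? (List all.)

The forward primer CCTGACCAC matches the top strand at positions 156–164, 168–176.
The reverse primer's reverse complement is CACGTCCCT, matching at positions 196–204.
Each forward site pairs with the reverse site to give a product ending at position 204: sizes 49, 37 bp.

49 bp, 37 bp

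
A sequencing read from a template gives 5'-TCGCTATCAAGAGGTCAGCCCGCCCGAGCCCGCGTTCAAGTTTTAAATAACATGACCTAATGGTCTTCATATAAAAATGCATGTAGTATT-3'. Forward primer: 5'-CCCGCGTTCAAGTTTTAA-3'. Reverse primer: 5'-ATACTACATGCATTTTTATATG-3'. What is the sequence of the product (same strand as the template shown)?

5'-CCCGCGTTCAAGTTTTAAATAACATGACCTAATGGTCTTCATATAAAAATGCATGTAGTAT-3'

Forward primer CCCGCGTTCAAGTTTTAA is found on the top strand at positions 29–46.
The reverse primer's reverse complement is CATATAAAAATGCATGTAGTAT, which matches the template at positions 68–89.
The product is the template from position 29 through 89 (61 bp).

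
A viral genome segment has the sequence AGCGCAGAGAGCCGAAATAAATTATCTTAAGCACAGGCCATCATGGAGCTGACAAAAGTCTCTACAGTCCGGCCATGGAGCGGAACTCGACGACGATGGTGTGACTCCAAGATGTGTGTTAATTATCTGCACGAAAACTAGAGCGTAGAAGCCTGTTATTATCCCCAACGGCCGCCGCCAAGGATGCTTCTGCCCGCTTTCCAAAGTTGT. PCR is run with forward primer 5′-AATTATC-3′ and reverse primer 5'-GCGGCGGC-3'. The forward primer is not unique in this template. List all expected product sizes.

The forward primer AATTATC matches the top strand at positions 20–26, 121–127.
The reverse primer's reverse complement is GCCGCCGC, matching at positions 171–178.
Each forward site pairs with the reverse site to give a product ending at position 178: sizes 159, 58 bp.

159 bp, 58 bp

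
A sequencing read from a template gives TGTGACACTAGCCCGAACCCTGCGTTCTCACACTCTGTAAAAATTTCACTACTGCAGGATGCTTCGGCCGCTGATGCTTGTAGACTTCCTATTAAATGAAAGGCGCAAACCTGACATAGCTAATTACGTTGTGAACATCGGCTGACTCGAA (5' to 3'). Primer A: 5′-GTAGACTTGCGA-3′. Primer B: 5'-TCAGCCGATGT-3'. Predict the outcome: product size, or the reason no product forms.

No product — primer A has no binding site in the template.

Primer A (GTAGACTTGCGA) does not match the top strand, and its reverse complement TCGCAAGTCTAC does not match either.
With no annealing site for primer A, no amplification occurs.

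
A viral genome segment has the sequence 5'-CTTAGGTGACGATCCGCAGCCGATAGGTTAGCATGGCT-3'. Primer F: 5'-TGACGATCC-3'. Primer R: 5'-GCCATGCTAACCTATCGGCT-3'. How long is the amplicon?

Scanning the template, TGACGATCC occurs at positions 7–15; this primer anneals to the bottom strand there with its 3' end pointing downstream.
Reverse complement of the reverse primer: AGCCGATAGGTTAGCATGGC. This occurs on the top strand at positions 18–37.
Amplicon spans positions 7–37: 31 bp.

31 bp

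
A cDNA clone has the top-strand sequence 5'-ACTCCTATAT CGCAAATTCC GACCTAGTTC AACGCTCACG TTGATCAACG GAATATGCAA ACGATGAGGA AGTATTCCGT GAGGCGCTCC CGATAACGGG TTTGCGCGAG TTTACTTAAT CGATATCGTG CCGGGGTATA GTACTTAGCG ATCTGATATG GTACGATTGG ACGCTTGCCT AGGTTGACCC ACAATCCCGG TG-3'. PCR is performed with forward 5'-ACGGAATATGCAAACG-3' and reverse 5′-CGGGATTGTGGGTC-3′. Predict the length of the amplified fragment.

The forward primer matches the template at positions 48–63.
The reverse primer's reverse complement is GACCCACAATCCCG, which matches the template at positions 186–199.
Amplicon spans positions 48–199: 152 bp.

152 bp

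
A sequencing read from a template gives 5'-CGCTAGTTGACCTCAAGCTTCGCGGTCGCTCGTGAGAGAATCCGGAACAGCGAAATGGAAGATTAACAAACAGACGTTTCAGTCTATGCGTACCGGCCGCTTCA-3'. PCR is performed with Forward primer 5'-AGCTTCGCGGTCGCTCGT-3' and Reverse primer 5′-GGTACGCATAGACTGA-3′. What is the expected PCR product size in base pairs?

Forward primer AGCTTCGCGGTCGCTCGT is found on the top strand at positions 16–33.
Taking the reverse complement of GGTACGCATAGACTGA gives TCAGTCTATGCGTACC, found at positions 79–94 on the template; the primer anneals here to the top strand with its 3' end pointing upstream.
Product length = (reverse-primer end) − (forward-primer start) + 1 = 94 − 16 + 1 = 79 bp.

79 bp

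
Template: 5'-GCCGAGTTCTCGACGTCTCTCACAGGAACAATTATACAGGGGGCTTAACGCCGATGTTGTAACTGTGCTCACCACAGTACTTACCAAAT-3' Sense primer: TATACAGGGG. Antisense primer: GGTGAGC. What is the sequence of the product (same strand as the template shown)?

The forward primer matches the template at positions 33–42.
The reverse primer's reverse complement is GCTCACC, which matches the template at positions 67–73.
The product is the template from position 33 through 73 (41 bp).

5'-TATACAGGGGGCTTAACGCCGATGTTGTAACTGTGCTCACC-3'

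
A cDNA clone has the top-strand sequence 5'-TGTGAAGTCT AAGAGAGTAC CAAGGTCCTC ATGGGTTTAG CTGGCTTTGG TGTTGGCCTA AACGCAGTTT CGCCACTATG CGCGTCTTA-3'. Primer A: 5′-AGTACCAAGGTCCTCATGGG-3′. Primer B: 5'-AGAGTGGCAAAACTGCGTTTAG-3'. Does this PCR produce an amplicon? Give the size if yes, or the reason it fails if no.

No product — primer B has no binding site in the template.

Primer B (AGAGTGGCAAAACTGCGTTTAG) does not match the top strand, and its reverse complement CTAAACGCAGTTTTGCCACTCT does not match either.
With no annealing site for primer B, no amplification occurs.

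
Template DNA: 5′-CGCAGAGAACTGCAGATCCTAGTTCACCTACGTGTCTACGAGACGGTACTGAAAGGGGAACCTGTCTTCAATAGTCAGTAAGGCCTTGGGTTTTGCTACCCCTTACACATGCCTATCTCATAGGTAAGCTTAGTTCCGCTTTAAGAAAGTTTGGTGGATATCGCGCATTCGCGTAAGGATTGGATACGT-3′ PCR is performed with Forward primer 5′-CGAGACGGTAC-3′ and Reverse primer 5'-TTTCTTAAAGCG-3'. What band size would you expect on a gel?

Forward primer CGAGACGGTAC is found on the top strand at positions 39–49.
Reverse complement of the reverse primer: CGCTTTAAGAAA. This occurs on the top strand at positions 137–148.
Amplicon spans positions 39–148: 110 bp.

110 bp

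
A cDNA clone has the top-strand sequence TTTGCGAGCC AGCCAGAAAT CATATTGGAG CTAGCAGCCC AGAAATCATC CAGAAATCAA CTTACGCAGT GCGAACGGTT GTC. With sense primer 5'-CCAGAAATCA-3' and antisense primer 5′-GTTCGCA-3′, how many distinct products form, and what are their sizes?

Three products: 64 bp, 38 bp, 27 bp

The forward primer CCAGAAATCA matches the top strand at positions 13–22, 39–48, 50–59.
The reverse primer's reverse complement is TGCGAAC, matching at positions 70–76.
Each forward site pairs with the reverse site to give a product ending at position 76: sizes 64, 38, 27 bp.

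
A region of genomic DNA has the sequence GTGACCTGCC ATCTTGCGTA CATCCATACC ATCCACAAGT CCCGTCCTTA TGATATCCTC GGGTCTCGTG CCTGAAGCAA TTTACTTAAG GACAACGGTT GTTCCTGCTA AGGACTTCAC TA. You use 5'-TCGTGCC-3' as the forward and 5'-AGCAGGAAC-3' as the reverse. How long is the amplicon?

The forward primer matches the template at positions 66–72.
Reverse complement of the reverse primer: GTTCCTGCT. This occurs on the top strand at positions 101–109.
Product length = (reverse-primer end) − (forward-primer start) + 1 = 109 − 66 + 1 = 44 bp.

44 bp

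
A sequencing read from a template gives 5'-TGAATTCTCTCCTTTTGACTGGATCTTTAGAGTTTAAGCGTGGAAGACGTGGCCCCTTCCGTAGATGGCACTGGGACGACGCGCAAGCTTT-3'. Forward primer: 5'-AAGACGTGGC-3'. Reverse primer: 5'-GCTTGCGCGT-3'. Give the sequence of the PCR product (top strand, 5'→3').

5'-AAGACGTGGCCCCTTCCGTAGATGGCACTGGGACGACGCGCAAGC-3'

Forward primer AAGACGTGGC is found on the top strand at positions 44–53.
Reverse complement of the reverse primer: ACGCGCAAGC. This occurs on the top strand at positions 79–88.
The product is the template from position 44 through 88 (45 bp).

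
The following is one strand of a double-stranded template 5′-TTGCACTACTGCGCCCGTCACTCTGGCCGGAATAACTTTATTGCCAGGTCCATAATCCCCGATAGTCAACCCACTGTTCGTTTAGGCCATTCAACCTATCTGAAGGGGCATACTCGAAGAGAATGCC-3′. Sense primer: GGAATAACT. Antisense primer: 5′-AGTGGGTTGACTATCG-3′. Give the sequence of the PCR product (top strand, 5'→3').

The forward primer matches the template at positions 29–37.
Taking the reverse complement of AGTGGGTTGACTATCG gives CGATAGTCAACCCACT, found at positions 60–75 on the template; the primer anneals here to the top strand with its 3' end pointing upstream.
The product is the template from position 29 through 75 (47 bp).

5'-GGAATAACTTTATTGCCAGGTCCATAATCCCCGATAGTCAACCCACT-3'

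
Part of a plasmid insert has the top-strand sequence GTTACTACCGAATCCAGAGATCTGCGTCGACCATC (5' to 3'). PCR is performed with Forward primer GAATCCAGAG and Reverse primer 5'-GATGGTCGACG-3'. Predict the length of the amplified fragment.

26 bp

Scanning the template, GAATCCAGAG occurs at positions 10–19; this primer anneals to the bottom strand there with its 3' end pointing downstream.
Reverse complement of the reverse primer: CGTCGACCATC. This occurs on the top strand at positions 25–35.
Amplicon spans positions 10–35: 26 bp.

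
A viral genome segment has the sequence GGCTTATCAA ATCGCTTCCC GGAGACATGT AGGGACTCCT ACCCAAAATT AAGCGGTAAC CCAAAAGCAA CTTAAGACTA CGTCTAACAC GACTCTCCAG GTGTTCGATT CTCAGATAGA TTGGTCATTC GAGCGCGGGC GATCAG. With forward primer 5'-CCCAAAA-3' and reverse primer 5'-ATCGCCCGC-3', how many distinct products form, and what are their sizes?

Two products: 102 bp, 84 bp

The forward primer CCCAAAA matches the top strand at positions 42–48, 60–66.
The reverse primer's reverse complement is GCGGGCGAT, matching at positions 135–143.
Each forward site pairs with the reverse site to give a product ending at position 143: sizes 102, 84 bp.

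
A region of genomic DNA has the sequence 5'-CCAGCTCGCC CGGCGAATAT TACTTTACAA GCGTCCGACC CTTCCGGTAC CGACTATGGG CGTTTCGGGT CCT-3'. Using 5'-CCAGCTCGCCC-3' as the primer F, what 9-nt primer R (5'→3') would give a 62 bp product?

5'-CGCCCATAG-3'

The forward primer binds at positions 1–11, so a 62 bp product ends at position 1 + 62 − 1 = 62.
The reverse primer anneals to the top strand over positions 54–62, i.e. to CTATGGGCG.
Its sequence written 5'→3' is the reverse complement: CGCCCATAG.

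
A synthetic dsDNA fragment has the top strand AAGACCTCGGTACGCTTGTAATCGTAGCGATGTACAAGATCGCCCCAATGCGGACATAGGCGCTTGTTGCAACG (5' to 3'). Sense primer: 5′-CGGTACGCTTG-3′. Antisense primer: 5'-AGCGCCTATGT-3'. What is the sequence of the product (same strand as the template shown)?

Forward primer CGGTACGCTTG is found on the top strand at positions 8–18.
The reverse primer's reverse complement is ACATAGGCGCT, which matches the template at positions 54–64.
The product is the template from position 8 through 64 (57 bp).

5'-CGGTACGCTTGTAATCGTAGCGATGTACAAGATCGCCCCAATGCGGACATAGGCGCT-3'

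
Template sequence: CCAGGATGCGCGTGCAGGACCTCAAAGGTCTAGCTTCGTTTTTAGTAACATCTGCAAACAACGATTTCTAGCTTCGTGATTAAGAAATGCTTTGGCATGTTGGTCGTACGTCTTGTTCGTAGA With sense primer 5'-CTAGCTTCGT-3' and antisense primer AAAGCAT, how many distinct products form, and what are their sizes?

The forward primer CTAGCTTCGT matches the top strand at positions 30–39, 68–77.
The reverse primer's reverse complement is ATGCTTT, matching at positions 87–93.
Each forward site pairs with the reverse site to give a product ending at position 93: sizes 64, 26 bp.

Two products: 64 bp, 26 bp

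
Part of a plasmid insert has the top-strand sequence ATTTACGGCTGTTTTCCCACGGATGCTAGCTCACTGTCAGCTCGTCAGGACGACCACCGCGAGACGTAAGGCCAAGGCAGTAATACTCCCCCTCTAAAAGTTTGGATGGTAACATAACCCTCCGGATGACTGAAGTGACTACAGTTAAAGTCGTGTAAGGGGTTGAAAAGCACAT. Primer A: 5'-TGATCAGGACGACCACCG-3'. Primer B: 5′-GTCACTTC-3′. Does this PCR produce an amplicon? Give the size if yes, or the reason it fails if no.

Primer A (TGATCAGGACGACCACCG) does not match the top strand, and its reverse complement CGGTGGTCGTCCTGATCA does not match either.
With no annealing site for primer A, no amplification occurs.

No product — primer A has no binding site in the template.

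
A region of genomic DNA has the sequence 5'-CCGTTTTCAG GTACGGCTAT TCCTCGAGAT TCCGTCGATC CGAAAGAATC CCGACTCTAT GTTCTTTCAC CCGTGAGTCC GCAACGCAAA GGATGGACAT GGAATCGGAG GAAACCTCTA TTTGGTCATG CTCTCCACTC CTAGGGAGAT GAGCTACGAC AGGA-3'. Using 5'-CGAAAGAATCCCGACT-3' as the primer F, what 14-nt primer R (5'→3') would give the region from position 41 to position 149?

5'-TCTCCCTAGGAGTG-3'

The product's 3' end on the top strand is position 149.
The reverse primer anneals to the top strand over positions 136–149, i.e. to CACTCCTAGGGAGA.
Its sequence written 5'→3' is the reverse complement: TCTCCCTAGGAGTG.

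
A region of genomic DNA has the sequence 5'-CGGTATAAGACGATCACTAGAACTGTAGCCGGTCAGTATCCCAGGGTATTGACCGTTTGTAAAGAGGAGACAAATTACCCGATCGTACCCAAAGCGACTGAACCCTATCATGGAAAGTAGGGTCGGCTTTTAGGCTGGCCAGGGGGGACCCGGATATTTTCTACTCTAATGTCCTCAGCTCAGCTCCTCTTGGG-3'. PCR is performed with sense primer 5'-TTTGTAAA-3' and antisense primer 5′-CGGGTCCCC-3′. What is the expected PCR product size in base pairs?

97 bp

Scanning the template, TTTGTAAA occurs at positions 56–63; this primer anneals to the bottom strand there with its 3' end pointing downstream.
The reverse primer's reverse complement is GGGGACCCG, which matches the template at positions 144–152.
The product runs from position 56 to position 152, so its length is 152 − 56 + 1 = 97 bp.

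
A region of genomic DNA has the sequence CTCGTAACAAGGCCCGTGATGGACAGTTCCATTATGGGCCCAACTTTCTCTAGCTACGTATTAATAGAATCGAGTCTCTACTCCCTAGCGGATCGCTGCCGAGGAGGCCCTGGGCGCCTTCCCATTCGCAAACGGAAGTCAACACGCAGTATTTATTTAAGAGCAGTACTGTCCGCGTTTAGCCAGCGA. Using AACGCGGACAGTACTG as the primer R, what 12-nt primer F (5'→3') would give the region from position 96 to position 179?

The reverse primer's reverse complement CAGTACTGTCCGCGTT matches the template at positions 164–179; the product starts at position 96.
The forward primer is identical to the top strand over positions 96–107: CTGCCGAGGAGG.

5'-CTGCCGAGGAGG-3'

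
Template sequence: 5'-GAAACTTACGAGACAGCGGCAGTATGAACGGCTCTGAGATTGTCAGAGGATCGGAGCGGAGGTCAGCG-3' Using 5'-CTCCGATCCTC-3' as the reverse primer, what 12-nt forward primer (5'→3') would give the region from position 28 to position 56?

5'-ACGGCTCTGAGA-3'

The reverse primer's reverse complement GAGGATCGGAG matches the template at positions 46–56; the product starts at position 28.
The forward primer is identical to the top strand over positions 28–39: ACGGCTCTGAGA.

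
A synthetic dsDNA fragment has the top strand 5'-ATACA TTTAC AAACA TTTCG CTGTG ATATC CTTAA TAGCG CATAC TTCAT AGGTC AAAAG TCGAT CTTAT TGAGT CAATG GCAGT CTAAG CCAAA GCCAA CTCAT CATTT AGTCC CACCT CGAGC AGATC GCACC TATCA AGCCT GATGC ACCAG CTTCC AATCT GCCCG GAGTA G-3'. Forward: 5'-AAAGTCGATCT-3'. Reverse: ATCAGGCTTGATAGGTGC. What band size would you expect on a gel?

Scanning the template, AAAGTCGATCT occurs at positions 57–67; this primer anneals to the bottom strand there with its 3' end pointing downstream.
Reverse complement of the reverse primer: GCACCTATCAAGCCTGAT. This occurs on the top strand at positions 131–148.
Amplicon spans positions 57–148: 92 bp.

92 bp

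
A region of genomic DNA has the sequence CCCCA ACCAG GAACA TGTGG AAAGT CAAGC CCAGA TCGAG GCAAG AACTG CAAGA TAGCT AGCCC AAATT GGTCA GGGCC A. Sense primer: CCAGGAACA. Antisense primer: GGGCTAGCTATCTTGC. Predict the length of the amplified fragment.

59 bp

Forward primer CCAGGAACA is found on the top strand at positions 7–15.
Taking the reverse complement of GGGCTAGCTATCTTGC gives GCAAGATAGCTAGCCC, found at positions 50–65 on the template; the primer anneals here to the top strand with its 3' end pointing upstream.
The product runs from position 7 to position 65, so its length is 65 − 7 + 1 = 59 bp.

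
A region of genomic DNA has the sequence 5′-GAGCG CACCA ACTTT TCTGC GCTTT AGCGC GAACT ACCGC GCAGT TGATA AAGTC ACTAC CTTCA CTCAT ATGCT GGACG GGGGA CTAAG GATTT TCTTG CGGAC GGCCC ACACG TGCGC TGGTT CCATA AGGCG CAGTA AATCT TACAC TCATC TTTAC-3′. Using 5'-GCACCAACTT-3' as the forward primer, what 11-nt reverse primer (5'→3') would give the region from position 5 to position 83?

5'-CCCCGTCCAGC-3'

The product's 3' end on the top strand is position 83.
The reverse primer anneals to the top strand over positions 73–83, i.e. to GCTGGACGGGG.
Its sequence written 5'→3' is the reverse complement: CCCCGTCCAGC.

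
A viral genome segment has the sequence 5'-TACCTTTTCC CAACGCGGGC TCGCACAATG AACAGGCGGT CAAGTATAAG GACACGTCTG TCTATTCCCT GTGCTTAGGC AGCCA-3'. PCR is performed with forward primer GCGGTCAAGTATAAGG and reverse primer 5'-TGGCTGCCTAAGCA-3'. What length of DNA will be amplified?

Forward primer GCGGTCAAGTATAAGG is found on the top strand at positions 36–51.
Reverse complement of the reverse primer: TGCTTAGGCAGCCA. This occurs on the top strand at positions 72–85.
Amplicon spans positions 36–85: 50 bp.

50 bp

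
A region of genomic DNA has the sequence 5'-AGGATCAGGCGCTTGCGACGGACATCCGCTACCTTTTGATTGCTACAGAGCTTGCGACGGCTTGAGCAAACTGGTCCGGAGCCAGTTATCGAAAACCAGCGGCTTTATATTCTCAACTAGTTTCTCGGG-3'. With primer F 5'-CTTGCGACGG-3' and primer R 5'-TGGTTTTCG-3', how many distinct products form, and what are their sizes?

The forward primer CTTGCGACGG matches the top strand at positions 12–21, 51–60.
The reverse primer's reverse complement is CGAAAACCA, matching at positions 90–98.
Each forward site pairs with the reverse site to give a product ending at position 98: sizes 87, 48 bp.

Two products: 87 bp, 48 bp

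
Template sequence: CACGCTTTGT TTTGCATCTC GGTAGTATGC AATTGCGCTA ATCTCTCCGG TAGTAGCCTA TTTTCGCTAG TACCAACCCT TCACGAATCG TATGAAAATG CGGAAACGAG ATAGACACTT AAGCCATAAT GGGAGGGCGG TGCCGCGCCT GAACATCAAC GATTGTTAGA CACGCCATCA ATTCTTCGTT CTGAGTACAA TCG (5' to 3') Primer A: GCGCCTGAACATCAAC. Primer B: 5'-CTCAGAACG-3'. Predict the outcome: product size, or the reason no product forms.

Yes — a 51 bp product.

Primer A (GCGCCTGAACATCAAC) matches the top strand at positions 145–160; it acts as a forward primer.
Primer B's reverse complement is CGTTCTGAG, matching the top strand at positions 187–195; it acts as a reverse primer.
The 3' ends face each other across positions 145–195, giving a 51 bp product.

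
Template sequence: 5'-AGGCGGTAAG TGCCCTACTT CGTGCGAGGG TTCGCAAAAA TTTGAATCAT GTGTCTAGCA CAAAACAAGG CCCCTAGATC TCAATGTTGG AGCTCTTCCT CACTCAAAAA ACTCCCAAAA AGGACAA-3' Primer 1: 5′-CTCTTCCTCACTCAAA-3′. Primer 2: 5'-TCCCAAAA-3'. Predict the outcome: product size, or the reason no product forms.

Primer 1 (CTCTTCCTCACTCAAA) matches the top strand at positions 93–108 (3' end points downstream).
Primer 2 (TCCCAAAA) also matches the top strand directly, at positions 113–120 — its reverse complement TTTTGGGA is not present.
Both primers anneal to the bottom strand with 3' ends pointing the same way, so neither can prime synthesis back toward the other.

No product — both primers anneal to the same strand and extend in the same direction.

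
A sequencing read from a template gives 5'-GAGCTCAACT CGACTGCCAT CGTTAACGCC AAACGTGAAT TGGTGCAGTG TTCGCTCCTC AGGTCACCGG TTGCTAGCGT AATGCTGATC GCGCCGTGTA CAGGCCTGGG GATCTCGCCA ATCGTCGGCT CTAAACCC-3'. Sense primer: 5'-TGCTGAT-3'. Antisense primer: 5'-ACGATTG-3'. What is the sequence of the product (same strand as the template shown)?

5'-TGCTGATCGCGCCGTGTACAGGCCTGGGGATCTCGCCAATCGT-3'

The forward primer matches the template at positions 83–89.
Reverse complement of the reverse primer: CAATCGT. This occurs on the top strand at positions 119–125.
The product is the template from position 83 through 125 (43 bp).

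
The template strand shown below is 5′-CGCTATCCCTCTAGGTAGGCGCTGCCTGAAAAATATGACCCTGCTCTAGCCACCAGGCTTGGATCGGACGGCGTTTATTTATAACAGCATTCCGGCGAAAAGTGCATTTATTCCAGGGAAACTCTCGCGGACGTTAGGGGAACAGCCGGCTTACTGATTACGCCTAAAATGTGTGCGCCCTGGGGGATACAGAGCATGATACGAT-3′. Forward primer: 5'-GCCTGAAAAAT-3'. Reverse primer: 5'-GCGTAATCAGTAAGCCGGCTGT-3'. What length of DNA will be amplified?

140 bp

Forward primer GCCTGAAAAAT is found on the top strand at positions 24–34.
Taking the reverse complement of GCGTAATCAGTAAGCCGGCTGT gives ACAGCCGGCTTACTGATTACGC, found at positions 142–163 on the template; the primer anneals here to the top strand with its 3' end pointing upstream.
The product runs from position 24 to position 163, so its length is 163 − 24 + 1 = 140 bp.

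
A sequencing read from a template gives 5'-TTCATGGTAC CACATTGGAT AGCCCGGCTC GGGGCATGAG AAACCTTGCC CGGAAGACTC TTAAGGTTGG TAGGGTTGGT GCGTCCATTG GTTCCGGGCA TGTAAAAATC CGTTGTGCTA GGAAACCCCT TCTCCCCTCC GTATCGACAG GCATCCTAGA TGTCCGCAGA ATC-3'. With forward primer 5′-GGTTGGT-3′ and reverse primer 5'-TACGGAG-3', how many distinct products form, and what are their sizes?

The forward primer GGTTGGT matches the top strand at positions 65–71, 74–80.
The reverse primer's reverse complement is CTCCGTA, matching at positions 137–143.
Each forward site pairs with the reverse site to give a product ending at position 143: sizes 79, 70 bp.

Two products: 79 bp, 70 bp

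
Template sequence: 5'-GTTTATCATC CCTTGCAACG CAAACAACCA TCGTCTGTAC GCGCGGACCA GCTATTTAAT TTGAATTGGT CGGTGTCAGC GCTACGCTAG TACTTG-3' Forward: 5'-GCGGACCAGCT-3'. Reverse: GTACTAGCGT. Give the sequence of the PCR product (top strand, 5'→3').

Forward primer GCGGACCAGCT is found on the top strand at positions 43–53.
Reverse complement of the reverse primer: ACGCTAGTAC. This occurs on the top strand at positions 84–93.
The product is the template from position 43 through 93 (51 bp).

5'-GCGGACCAGCTATTTAATTTGAATTGGTCGGTGTCAGCGCTACGCTAGTAC-3'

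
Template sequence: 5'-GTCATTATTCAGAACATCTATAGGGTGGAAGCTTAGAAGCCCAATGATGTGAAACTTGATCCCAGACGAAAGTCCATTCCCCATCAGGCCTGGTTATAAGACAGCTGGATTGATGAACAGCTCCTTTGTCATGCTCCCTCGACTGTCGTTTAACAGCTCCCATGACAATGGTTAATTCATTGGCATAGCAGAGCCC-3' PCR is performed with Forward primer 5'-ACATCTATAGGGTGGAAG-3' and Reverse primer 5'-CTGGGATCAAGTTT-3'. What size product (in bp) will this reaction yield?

Forward primer ACATCTATAGGGTGGAAG is found on the top strand at positions 14–31.
The reverse primer's reverse complement is AAACTTGATCCCAG, which matches the template at positions 52–65.
The product runs from position 14 to position 65, so its length is 65 − 14 + 1 = 52 bp.

52 bp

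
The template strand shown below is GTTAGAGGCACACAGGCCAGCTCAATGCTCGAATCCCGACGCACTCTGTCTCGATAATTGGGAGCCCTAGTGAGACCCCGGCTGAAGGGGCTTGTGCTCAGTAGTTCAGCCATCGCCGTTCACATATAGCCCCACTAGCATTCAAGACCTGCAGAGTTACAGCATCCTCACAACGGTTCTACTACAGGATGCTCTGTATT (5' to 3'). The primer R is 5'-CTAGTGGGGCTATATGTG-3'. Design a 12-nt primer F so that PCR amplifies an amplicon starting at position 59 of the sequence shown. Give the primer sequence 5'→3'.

The reverse primer's reverse complement CACATATAGCCCCACTAG matches the template at positions 121–138; the product starts at position 59.
The forward primer is identical to the top strand over positions 59–70: TGGGAGCCCTAG.

5'-TGGGAGCCCTAG-3'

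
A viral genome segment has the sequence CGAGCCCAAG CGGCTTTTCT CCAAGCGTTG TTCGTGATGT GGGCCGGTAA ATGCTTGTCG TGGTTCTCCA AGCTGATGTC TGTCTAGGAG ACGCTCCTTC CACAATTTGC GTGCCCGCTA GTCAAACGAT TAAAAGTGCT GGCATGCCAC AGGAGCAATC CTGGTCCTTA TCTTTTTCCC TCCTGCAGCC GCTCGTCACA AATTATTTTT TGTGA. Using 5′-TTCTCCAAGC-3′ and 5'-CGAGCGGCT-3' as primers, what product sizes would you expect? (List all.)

The forward primer TTCTCCAAGC matches the top strand at positions 17–26, 64–73.
The reverse primer's reverse complement is AGCCGCTCG, matching at positions 187–195.
Each forward site pairs with the reverse site to give a product ending at position 195: sizes 179, 132 bp.

179 bp, 132 bp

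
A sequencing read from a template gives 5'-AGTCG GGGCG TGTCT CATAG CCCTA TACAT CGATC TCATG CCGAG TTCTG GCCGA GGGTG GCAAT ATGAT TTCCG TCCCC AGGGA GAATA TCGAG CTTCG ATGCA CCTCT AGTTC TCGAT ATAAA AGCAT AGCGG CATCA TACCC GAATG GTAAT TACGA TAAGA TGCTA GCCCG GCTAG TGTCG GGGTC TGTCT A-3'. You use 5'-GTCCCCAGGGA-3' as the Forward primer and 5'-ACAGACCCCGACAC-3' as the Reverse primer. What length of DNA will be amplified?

Scanning the template, GTCCCCAGGGA occurs at positions 75–85; this primer anneals to the bottom strand there with its 3' end pointing downstream.
Taking the reverse complement of ACAGACCCCGACAC gives GTGTCGGGGTCTGT, found at positions 180–193 on the template; the primer anneals here to the top strand with its 3' end pointing upstream.
The product runs from position 75 to position 193, so its length is 193 − 75 + 1 = 119 bp.

119 bp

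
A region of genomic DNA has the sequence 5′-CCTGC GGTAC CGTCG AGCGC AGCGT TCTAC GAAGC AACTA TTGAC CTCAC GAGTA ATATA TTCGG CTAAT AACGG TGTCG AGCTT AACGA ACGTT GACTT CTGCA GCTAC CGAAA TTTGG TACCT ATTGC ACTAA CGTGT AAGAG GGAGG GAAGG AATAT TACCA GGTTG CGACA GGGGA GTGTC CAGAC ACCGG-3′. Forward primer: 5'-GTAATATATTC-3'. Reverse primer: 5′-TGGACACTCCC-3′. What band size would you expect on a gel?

The forward primer matches the template at positions 53–63.
Taking the reverse complement of TGGACACTCCC gives GGGAGTGTCCA, found at positions 177–187 on the template; the primer anneals here to the top strand with its 3' end pointing upstream.
The product runs from position 53 to position 187, so its length is 187 − 53 + 1 = 135 bp.

135 bp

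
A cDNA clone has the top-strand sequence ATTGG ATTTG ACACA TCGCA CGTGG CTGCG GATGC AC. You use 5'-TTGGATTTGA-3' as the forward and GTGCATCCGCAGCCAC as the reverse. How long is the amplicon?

Scanning the template, TTGGATTTGA occurs at positions 2–11; this primer anneals to the bottom strand there with its 3' end pointing downstream.
Reverse complement of the reverse primer: GTGGCTGCGGATGCAC. This occurs on the top strand at positions 22–37.
The product runs from position 2 to position 37, so its length is 37 − 2 + 1 = 36 bp.

36 bp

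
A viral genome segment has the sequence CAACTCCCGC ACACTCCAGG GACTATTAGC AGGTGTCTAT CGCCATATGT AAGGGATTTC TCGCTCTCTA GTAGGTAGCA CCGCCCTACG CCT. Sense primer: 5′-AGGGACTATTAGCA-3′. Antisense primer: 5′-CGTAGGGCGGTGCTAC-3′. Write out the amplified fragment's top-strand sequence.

The forward primer matches the template at positions 18–31.
Reverse complement of the reverse primer: GTAGCACCGCCCTACG. This occurs on the top strand at positions 75–90.
The product is the template from position 18 through 90 (73 bp).

5'-AGGGACTATTAGCAGGTGTCTATCGCCATATGTAAGGGATTTCTCGCTCTCTAGTAGGTAGCACCGCCCTACG-3'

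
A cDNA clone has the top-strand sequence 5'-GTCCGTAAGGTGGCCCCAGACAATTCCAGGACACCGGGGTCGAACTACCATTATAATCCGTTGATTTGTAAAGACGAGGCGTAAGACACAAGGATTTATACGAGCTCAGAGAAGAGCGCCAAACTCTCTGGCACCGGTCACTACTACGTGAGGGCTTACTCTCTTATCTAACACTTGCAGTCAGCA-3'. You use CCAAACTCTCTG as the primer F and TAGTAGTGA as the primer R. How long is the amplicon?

Forward primer CCAAACTCTCTG is found on the top strand at positions 119–130.
Taking the reverse complement of TAGTAGTGA gives TCACTACTA, found at positions 138–146 on the template; the primer anneals here to the top strand with its 3' end pointing upstream.
Product length = (reverse-primer end) − (forward-primer start) + 1 = 146 − 119 + 1 = 28 bp.

28 bp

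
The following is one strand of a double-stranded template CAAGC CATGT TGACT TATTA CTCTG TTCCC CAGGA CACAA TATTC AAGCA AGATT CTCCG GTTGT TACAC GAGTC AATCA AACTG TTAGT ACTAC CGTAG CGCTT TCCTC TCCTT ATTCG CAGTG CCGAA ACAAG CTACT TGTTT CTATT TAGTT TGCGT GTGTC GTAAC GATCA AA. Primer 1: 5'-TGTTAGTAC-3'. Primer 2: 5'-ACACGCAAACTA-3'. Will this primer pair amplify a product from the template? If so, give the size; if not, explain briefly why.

Primer 1 (TGTTAGTAC) matches the top strand at positions 84–92; it acts as a forward primer.
Primer 2's reverse complement is TAGTTTGCGTGT, matching the top strand at positions 151–162; it acts as a reverse primer.
The 3' ends face each other across positions 84–162, giving a 79 bp product.

Yes — a 79 bp product.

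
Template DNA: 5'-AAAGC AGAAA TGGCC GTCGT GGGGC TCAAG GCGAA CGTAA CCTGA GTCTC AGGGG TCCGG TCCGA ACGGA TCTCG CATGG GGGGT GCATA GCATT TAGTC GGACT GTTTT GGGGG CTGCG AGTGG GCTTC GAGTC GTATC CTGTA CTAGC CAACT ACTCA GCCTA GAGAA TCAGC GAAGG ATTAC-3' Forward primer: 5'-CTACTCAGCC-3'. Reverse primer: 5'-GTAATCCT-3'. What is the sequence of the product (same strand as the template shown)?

Scanning the template, CTACTCAGCC occurs at positions 154–163; this primer anneals to the bottom strand there with its 3' end pointing downstream.
The reverse primer's reverse complement is AGGATTAC, which matches the template at positions 178–185.
The product is the template from position 154 through 185 (32 bp).

5'-CTACTCAGCCTAGAGAATCAGCGAAGGATTAC-3'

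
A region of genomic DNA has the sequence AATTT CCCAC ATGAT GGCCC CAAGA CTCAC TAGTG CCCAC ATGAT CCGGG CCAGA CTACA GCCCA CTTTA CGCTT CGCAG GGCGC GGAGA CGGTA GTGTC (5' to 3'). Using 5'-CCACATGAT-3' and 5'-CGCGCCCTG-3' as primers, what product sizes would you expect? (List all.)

80 bp, 50 bp

The forward primer CCACATGAT matches the top strand at positions 7–15, 37–45.
The reverse primer's reverse complement is CAGGGCGCG, matching at positions 78–86.
Each forward site pairs with the reverse site to give a product ending at position 86: sizes 80, 50 bp.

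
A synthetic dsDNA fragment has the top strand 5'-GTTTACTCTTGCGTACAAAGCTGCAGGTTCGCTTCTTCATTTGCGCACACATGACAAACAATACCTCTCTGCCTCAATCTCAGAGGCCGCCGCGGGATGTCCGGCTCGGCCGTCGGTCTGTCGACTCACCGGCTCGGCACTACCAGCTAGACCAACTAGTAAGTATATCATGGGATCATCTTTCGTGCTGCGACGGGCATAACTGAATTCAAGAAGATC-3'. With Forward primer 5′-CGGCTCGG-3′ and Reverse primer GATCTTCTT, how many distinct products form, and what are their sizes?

The forward primer CGGCTCGG matches the top strand at positions 102–109, 130–137.
The reverse primer's reverse complement is AAGAAGATC, matching at positions 211–219.
Each forward site pairs with the reverse site to give a product ending at position 219: sizes 118, 90 bp.

Two products: 118 bp, 90 bp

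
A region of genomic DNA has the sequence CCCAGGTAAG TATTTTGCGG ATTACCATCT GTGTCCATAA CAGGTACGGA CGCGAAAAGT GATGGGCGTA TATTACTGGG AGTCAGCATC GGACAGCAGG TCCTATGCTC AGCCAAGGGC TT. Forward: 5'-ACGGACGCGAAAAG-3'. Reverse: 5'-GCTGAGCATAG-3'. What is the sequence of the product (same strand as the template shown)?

Forward primer ACGGACGCGAAAAG is found on the top strand at positions 46–59.
Taking the reverse complement of GCTGAGCATAG gives CTATGCTCAGC, found at positions 103–113 on the template; the primer anneals here to the top strand with its 3' end pointing upstream.
The product is the template from position 46 through 113 (68 bp).

5'-ACGGACGCGAAAAGTGATGGGCGTATATTACTGGGAGTCAGCATCGGACAGCAGGTCCTATGCTCAGC-3'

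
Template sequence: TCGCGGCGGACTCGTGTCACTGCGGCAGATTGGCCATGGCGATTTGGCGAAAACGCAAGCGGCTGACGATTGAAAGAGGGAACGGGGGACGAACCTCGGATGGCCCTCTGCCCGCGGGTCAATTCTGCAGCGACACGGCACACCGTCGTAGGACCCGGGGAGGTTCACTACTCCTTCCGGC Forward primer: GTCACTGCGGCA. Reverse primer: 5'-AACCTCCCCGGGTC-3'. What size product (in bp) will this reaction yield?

150 bp

Forward primer GTCACTGCGGCA is found on the top strand at positions 16–27.
Taking the reverse complement of AACCTCCCCGGGTC gives GACCCGGGGAGGTT, found at positions 152–165 on the template; the primer anneals here to the top strand with its 3' end pointing upstream.
Product length = (reverse-primer end) − (forward-primer start) + 1 = 165 − 16 + 1 = 150 bp.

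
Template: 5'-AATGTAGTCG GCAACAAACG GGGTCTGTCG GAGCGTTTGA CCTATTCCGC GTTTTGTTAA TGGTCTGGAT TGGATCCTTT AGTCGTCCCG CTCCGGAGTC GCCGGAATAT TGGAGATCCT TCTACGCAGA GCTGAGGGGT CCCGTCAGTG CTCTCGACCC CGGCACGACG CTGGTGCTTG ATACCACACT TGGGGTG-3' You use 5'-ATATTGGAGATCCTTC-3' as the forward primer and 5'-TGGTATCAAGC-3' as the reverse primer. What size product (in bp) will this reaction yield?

80 bp

Scanning the template, ATATTGGAGATCCTTC occurs at positions 107–122; this primer anneals to the bottom strand there with its 3' end pointing downstream.
The reverse primer's reverse complement is GCTTGATACCA, which matches the template at positions 176–186.
The product runs from position 107 to position 186, so its length is 186 − 107 + 1 = 80 bp.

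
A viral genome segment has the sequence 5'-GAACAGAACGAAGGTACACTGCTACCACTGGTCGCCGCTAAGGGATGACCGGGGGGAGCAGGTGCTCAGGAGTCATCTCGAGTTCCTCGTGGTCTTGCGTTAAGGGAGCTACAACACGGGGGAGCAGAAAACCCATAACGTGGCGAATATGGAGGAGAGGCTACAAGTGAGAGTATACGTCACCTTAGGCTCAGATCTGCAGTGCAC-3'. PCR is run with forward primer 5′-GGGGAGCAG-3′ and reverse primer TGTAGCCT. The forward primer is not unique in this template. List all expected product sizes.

The forward primer GGGGAGCAG matches the top strand at positions 53–61, 119–127.
The reverse primer's reverse complement is AGGCTACA, matching at positions 158–165.
Each forward site pairs with the reverse site to give a product ending at position 165: sizes 113, 47 bp.

113 bp, 47 bp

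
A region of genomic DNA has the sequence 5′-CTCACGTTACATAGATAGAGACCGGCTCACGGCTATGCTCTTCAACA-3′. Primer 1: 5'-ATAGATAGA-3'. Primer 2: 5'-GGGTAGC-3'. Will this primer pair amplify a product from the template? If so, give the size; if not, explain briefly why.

No product — primer 2 has no binding site in the template.

Primer 2 (GGGTAGC) does not match the top strand, and its reverse complement GCTACCC does not match either.
With no annealing site for primer 2, no amplification occurs.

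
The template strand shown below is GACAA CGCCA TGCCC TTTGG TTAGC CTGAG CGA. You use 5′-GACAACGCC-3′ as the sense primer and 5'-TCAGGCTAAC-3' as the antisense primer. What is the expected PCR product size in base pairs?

Forward primer GACAACGCC is found on the top strand at positions 1–9.
The reverse primer's reverse complement is GTTAGCCTGA, which matches the template at positions 20–29.
The product runs from position 1 to position 29, so its length is 29 − 1 + 1 = 29 bp.

29 bp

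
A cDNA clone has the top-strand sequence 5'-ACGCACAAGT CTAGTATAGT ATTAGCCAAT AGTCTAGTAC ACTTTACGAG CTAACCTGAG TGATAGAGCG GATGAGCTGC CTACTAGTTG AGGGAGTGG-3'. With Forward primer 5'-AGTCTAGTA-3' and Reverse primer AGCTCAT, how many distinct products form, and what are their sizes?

Two products: 71 bp, 48 bp

The forward primer AGTCTAGTA matches the top strand at positions 8–16, 31–39.
The reverse primer's reverse complement is ATGAGCT, matching at positions 72–78.
Each forward site pairs with the reverse site to give a product ending at position 78: sizes 71, 48 bp.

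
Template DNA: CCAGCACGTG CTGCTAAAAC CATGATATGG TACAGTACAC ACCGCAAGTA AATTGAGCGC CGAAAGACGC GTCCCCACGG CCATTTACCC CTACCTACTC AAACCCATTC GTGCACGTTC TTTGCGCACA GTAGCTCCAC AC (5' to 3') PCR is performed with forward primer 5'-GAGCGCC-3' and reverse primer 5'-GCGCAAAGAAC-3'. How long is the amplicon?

Scanning the template, GAGCGCC occurs at positions 55–61; this primer anneals to the bottom strand there with its 3' end pointing downstream.
Taking the reverse complement of GCGCAAAGAAC gives GTTCTTTGCGC, found at positions 117–127 on the template; the primer anneals here to the top strand with its 3' end pointing upstream.
Product length = (reverse-primer end) − (forward-primer start) + 1 = 127 − 55 + 1 = 73 bp.

73 bp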